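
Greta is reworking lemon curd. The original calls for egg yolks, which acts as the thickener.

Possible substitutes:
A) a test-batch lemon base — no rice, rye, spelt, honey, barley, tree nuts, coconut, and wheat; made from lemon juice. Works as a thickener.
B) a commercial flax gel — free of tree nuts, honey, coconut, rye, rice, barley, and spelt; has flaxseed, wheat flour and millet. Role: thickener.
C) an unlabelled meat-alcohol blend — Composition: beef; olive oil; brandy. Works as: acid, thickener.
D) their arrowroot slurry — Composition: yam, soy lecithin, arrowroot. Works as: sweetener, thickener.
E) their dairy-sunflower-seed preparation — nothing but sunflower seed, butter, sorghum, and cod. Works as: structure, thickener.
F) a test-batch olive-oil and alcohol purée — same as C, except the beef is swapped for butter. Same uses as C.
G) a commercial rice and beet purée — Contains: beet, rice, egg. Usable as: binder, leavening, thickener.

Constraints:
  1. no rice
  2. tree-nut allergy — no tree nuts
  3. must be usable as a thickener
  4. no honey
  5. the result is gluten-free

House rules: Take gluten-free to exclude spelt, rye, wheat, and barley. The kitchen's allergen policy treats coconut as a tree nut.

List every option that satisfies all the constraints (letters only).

A: works as a thickener, no rice, no honey — keep
B: has wheat flour, so not gluten-free — no
C: no honey, no rice — OK
D: all constraints satisfied — keep
E: every rule checks out — keep
F: nothing on the exclusion list — valid
G: has rice, so not rice-free — reject

A, C, D, E, F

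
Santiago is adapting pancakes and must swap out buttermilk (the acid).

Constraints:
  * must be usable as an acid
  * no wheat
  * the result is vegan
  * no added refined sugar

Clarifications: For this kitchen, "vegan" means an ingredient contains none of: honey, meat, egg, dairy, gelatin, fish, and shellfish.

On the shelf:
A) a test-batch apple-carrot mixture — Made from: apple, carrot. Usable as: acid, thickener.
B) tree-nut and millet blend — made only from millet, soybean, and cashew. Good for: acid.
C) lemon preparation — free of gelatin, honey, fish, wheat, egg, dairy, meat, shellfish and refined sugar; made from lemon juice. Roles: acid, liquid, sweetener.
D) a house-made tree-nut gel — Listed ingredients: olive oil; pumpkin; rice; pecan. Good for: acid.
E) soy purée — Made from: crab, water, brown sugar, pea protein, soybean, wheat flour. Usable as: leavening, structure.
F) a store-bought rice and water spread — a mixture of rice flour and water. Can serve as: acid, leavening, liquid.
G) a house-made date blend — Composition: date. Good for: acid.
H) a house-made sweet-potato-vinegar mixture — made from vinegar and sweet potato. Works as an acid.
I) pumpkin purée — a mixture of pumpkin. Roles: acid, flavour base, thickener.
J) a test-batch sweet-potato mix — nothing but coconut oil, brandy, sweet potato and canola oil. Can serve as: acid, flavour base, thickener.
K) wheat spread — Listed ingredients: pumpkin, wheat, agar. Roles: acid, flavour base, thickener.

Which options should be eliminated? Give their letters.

A: no refined sugar, no wheat — valid
B: only soybean, cashew, and millet; none excluded — valid
C: no wheat, vegan — OK
D: works as an acid, no refined sugar, vegan — keep
E: not usable as an acid; has crab, so not vegan (and 2 more) — out
F: works as an acid, vegan, no wheat — valid
G: only date; none excluded — valid
H: only vinegar and sweet potato; none excluded — keep
I: no refined sugar, no wheat — valid
J: works as an acid, vegan, no wheat — keep
K: has wheat, so not wheat-free — no

E, K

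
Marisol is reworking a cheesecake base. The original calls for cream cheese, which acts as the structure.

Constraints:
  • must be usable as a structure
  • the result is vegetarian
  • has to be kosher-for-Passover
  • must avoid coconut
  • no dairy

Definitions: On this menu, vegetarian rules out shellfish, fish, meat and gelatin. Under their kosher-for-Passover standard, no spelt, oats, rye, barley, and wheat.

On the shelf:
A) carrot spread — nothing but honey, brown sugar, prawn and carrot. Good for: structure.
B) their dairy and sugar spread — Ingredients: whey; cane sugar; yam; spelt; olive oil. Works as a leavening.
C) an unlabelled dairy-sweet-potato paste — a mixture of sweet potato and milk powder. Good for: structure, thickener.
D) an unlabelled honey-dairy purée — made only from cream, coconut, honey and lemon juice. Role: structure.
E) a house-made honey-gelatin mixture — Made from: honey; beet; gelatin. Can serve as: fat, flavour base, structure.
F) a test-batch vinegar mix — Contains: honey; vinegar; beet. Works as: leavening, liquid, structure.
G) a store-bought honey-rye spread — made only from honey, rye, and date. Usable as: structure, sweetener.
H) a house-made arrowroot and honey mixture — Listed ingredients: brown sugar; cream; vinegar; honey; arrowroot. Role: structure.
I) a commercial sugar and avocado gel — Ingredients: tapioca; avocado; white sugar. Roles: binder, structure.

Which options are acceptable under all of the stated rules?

A: has prawn, so not vegetarian — reject
B: not usable as a structure; has spelt, so not kosher-for-Passover (and 1 more) — no
C: has milk powder, so not dairy-free — out
D: has cream, so not dairy-free; has coconut, so not coconut-free — reject
E: has gelatin, so not vegetarian — reject
F: only honey, beet and vinegar; none excluded — keep
G: has rye, so not kosher-for-Passover — no
H: has cream, so not dairy-free — reject
I: nothing on the exclusion list — valid

F, I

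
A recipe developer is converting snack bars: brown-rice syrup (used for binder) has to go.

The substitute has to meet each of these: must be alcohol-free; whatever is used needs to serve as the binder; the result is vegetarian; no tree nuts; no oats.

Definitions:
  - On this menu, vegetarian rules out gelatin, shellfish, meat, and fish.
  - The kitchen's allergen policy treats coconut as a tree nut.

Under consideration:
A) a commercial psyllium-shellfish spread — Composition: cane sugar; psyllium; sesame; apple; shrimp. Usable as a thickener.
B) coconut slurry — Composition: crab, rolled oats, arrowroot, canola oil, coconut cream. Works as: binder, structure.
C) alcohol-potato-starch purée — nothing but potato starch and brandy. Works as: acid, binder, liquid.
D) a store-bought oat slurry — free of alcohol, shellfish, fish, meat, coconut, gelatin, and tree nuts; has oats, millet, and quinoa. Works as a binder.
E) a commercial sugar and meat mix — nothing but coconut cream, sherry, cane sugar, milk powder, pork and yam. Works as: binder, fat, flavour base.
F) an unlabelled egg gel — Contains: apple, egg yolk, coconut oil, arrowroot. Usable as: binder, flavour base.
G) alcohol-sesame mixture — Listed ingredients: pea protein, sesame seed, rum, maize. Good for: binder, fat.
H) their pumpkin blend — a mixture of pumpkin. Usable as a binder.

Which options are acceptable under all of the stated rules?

A: not usable as a binder; has shrimp, so not vegetarian — no
B: has crab, so not vegetarian; has coconut cream, so not tree-nut-free (and 1 more) — out
C: has brandy, so not alcohol-free — reject
D: has oats, so not oat-free — reject
E: has pork, so not vegetarian; has coconut cream, so not tree-nut-free (and 1 more) — out
F: has coconut oil, so not tree-nut-free — reject
G: has rum, so not alcohol-free — no
H: only pumpkin; none excluded — OK

H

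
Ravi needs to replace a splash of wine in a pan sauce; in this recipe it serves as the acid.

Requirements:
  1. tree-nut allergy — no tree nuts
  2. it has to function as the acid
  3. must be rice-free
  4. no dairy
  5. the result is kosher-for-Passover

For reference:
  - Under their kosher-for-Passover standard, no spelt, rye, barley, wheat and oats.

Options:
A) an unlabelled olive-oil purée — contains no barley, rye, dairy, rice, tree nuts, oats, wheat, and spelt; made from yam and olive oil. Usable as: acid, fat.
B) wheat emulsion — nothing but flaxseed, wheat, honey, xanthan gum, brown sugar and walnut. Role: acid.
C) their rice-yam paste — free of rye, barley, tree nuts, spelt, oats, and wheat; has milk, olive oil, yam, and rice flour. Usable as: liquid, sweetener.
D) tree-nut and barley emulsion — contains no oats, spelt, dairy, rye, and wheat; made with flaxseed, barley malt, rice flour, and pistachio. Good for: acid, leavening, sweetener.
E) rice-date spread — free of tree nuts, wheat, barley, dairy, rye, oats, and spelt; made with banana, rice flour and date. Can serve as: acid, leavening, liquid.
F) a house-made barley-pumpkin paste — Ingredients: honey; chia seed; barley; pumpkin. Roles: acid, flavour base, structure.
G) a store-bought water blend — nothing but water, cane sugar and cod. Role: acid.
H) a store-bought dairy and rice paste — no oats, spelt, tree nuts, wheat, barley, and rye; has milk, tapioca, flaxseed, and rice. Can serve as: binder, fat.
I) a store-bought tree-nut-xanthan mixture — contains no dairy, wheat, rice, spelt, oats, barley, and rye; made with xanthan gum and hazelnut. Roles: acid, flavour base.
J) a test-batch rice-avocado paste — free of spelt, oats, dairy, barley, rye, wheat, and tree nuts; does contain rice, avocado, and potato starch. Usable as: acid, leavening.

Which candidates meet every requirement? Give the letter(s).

A, G

A: kosher-for-Passover, no tree nuts — valid
B: has wheat, so not kosher-for-Passover; has walnut, so not tree-nut-free — no
C: not usable as an acid; has milk, so not dairy-free (and 1 more) — no
D: has barley malt, so not kosher-for-Passover; has pistachio, so not tree-nut-free (and 1 more) — out
E: has rice flour, so not rice-free — out
F: has barley, so not kosher-for-Passover — reject
G: all constraints satisfied — keep
H: not usable as an acid; has milk, so not dairy-free (and 1 more) — reject
I: has hazelnut, so not tree-nut-free — no
J: has rice, so not rice-free — out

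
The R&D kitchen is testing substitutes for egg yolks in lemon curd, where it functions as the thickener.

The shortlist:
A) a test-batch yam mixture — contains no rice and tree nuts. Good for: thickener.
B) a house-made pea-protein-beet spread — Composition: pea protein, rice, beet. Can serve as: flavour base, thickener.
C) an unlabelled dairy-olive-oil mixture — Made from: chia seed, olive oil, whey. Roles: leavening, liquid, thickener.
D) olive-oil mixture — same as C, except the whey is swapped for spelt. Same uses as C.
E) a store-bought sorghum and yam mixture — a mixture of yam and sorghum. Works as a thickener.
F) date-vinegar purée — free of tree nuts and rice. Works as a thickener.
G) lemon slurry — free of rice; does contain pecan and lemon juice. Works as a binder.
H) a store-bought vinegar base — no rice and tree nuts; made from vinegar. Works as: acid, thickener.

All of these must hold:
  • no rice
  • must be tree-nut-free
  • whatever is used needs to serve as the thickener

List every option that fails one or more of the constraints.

B, G

A: all constraints satisfied — keep
B: has rice, so not rice-free — no
C: only whey, chia seed and olive oil; none excluded — keep
D: all constraints satisfied — OK
E: only sorghum and yam; none excluded — keep
F: no tree nuts, no rice — valid
G: not usable as a thickener; has pecan, so not tree-nut-free — out
H: every rule checks out — valid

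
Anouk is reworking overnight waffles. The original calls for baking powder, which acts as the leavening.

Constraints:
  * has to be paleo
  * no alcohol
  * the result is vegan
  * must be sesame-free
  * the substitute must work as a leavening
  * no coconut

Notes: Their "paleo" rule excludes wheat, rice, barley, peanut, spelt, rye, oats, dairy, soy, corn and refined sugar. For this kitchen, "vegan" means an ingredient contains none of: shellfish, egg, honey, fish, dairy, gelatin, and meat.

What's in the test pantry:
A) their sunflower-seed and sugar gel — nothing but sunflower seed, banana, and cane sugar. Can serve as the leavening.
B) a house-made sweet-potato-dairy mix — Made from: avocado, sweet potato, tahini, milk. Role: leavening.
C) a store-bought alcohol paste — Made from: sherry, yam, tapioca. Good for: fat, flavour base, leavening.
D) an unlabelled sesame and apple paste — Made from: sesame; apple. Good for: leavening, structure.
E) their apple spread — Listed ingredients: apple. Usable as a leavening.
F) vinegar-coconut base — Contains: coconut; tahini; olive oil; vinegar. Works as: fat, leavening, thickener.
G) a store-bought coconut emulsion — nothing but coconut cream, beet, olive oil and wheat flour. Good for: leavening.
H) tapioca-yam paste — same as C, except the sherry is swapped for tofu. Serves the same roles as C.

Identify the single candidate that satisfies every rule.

A: has cane sugar, so not paleo — no
B: has milk, so not paleo; has milk, so not vegan (and 1 more) — reject
C: has sherry, so not alcohol-free — out
D: has sesame, so not sesame-free — out
E: only apple; none excluded — valid
F: has tahini, so not sesame-free; has coconut, so not coconut-free — out
G: has wheat flour, so not paleo; has coconut cream, so not coconut-free — out
H: has tofu, so not paleo — reject

E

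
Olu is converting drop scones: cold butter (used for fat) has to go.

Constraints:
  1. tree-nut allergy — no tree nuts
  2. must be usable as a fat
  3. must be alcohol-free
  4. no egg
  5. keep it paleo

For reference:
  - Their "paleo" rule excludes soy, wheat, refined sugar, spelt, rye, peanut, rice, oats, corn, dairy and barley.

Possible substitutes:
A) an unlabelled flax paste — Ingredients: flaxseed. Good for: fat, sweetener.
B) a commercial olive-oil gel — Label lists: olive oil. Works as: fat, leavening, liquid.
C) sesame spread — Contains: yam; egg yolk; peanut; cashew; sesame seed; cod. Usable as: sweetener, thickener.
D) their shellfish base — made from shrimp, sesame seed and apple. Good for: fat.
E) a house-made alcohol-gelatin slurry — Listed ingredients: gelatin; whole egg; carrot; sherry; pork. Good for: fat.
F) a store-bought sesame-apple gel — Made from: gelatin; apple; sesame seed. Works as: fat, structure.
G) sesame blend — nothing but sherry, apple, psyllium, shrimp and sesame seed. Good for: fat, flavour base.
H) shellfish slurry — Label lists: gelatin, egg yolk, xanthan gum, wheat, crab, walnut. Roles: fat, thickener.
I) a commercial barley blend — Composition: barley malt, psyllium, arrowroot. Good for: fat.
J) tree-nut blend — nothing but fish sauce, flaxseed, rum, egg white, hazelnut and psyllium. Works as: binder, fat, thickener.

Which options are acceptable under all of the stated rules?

A, B, D, F

A: all constraints satisfied — OK
B: no tree nuts, no egg — keep
C: not usable as a fat; has peanut, so not paleo (and 2 more) — no
D: only sesame seed, shrimp and apple; none excluded — OK
E: has whole egg, so not egg-free; has sherry, so not alcohol-free — reject
F: every rule checks out — OK
G: has sherry, so not alcohol-free — reject
H: has wheat, so not paleo; has egg yolk, so not egg-free (and 1 more) — reject
I: has barley malt, so not paleo — reject
J: has egg white, so not egg-free; has rum, so not alcohol-free (and 1 more) — out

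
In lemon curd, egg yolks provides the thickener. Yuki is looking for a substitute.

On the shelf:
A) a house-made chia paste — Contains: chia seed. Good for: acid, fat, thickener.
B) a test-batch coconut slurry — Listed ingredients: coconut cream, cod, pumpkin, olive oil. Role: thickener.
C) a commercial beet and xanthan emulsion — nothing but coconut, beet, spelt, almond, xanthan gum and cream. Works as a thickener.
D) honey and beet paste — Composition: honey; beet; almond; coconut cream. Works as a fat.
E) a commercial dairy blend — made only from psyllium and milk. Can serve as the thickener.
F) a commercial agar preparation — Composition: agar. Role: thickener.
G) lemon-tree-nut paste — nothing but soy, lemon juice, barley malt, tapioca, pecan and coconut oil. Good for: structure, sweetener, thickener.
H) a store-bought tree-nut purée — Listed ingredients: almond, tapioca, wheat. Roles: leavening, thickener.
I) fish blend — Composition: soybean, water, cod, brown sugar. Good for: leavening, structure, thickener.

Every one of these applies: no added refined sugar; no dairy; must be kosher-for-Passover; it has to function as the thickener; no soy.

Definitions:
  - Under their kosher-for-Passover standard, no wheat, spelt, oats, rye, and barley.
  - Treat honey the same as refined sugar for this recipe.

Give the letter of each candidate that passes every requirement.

A: only chia seed; none excluded — valid
B: every rule checks out — OK
C: has spelt, so not kosher-for-Passover; has cream, so not dairy-free — reject
D: not usable as a thickener; has honey, so not no-added-sugar — no
E: has milk, so not dairy-free — reject
F: only agar; none excluded — keep
G: has barley malt, so not kosher-for-Passover; has soy, so not soy-free — out
H: has wheat, so not kosher-for-Passover — no
I: has brown sugar, so not no-added-sugar; has soybean, so not soy-free — out

A, B, F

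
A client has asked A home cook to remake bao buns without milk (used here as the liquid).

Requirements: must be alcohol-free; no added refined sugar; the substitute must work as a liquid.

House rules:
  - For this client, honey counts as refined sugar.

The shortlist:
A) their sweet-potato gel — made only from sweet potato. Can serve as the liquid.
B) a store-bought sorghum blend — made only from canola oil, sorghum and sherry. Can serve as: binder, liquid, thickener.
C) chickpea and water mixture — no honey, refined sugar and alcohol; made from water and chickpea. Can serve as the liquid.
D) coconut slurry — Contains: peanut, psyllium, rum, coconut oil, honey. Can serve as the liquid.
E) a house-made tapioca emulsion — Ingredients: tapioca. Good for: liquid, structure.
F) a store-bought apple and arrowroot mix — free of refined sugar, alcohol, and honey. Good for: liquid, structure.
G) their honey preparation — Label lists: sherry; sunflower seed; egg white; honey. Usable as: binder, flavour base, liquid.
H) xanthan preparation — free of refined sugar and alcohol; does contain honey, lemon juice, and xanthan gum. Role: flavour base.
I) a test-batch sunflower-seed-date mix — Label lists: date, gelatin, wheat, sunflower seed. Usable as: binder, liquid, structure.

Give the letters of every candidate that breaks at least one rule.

A: only sweet potato; none excluded — OK
B: has sherry, so not alcohol-free — out
C: no alcohol, no-added-sugar — keep
D: has rum, so not alcohol-free; has honey, so not no-added-sugar — reject
E: no-added-sugar, no alcohol — keep
F: no alcohol, no-added-sugar — valid
G: has sherry, so not alcohol-free; has honey, so not no-added-sugar — reject
H: not usable as a liquid; has honey, so not no-added-sugar — no
I: no alcohol, no-added-sugar — keep

B, D, G, H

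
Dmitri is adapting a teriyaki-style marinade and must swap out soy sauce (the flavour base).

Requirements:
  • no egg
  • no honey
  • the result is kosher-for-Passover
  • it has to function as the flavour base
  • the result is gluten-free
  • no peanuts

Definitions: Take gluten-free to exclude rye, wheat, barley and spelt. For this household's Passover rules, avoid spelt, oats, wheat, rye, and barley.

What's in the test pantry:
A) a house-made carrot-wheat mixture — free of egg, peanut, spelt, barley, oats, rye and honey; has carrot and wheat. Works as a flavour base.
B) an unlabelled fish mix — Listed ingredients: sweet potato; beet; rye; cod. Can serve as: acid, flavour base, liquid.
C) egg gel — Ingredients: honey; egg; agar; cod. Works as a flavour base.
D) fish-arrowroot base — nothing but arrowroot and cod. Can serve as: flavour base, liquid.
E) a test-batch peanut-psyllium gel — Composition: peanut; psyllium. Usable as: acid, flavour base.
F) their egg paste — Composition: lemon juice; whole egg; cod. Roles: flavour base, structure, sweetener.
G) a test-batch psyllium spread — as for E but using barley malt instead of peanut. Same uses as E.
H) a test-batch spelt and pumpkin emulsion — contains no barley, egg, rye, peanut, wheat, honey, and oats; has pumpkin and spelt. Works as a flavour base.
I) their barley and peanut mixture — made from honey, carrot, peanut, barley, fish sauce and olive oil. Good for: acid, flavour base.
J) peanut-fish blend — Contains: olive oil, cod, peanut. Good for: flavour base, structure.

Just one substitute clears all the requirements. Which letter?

D

A: has wheat, so not gluten-free; has wheat, so not kosher-for-Passover — reject
B: has rye, so not gluten-free; has rye, so not kosher-for-Passover — no
C: has honey, so not honey-free; has egg, so not egg-free — no
D: works as a flavour base, no egg, gluten-free — OK
E: has peanut, so not peanut-free — no
F: has whole egg, so not egg-free — no
G: has barley malt, so not gluten-free; has barley malt, so not kosher-for-Passover — reject
H: has spelt, so not gluten-free; has spelt, so not kosher-for-Passover — out
I: has barley, so not gluten-free; has barley, so not kosher-for-Passover (and 2 more) — no
J: has peanut, so not peanut-free — out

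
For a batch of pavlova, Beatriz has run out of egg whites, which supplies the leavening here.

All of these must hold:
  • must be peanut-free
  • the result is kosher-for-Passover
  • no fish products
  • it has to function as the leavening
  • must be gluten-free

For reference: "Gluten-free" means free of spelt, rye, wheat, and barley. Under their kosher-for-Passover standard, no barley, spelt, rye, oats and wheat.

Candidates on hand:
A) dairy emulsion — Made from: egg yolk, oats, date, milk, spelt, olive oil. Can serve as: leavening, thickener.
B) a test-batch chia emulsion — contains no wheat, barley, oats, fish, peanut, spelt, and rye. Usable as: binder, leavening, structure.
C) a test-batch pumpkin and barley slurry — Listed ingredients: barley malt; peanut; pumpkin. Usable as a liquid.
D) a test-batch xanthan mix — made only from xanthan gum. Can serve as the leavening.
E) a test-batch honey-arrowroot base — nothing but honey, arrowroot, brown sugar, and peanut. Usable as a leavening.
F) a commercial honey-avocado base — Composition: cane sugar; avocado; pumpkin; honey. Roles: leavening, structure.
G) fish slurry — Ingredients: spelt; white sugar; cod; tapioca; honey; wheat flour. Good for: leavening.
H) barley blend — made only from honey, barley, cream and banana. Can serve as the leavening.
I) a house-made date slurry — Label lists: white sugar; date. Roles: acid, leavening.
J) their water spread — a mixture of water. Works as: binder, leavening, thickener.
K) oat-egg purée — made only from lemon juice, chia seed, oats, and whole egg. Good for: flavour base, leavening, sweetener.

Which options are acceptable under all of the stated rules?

A: has spelt, so not gluten-free; has oats, so not kosher-for-Passover — no
B: nothing on the exclusion list — keep
C: not usable as a leavening; has barley malt, so not gluten-free (and 2 more) — reject
D: only xanthan gum; none excluded — keep
E: has peanut, so not peanut-free — reject
F: no peanut, gluten-free — keep
G: has spelt, so not gluten-free; has spelt, so not kosher-for-Passover (and 1 more) — no
H: has barley, so not gluten-free; has barley, so not kosher-for-Passover — out
I: gluten-free, no fish — valid
J: only water; none excluded — keep
K: has oats, so not kosher-for-Passover — no

B, D, F, I, J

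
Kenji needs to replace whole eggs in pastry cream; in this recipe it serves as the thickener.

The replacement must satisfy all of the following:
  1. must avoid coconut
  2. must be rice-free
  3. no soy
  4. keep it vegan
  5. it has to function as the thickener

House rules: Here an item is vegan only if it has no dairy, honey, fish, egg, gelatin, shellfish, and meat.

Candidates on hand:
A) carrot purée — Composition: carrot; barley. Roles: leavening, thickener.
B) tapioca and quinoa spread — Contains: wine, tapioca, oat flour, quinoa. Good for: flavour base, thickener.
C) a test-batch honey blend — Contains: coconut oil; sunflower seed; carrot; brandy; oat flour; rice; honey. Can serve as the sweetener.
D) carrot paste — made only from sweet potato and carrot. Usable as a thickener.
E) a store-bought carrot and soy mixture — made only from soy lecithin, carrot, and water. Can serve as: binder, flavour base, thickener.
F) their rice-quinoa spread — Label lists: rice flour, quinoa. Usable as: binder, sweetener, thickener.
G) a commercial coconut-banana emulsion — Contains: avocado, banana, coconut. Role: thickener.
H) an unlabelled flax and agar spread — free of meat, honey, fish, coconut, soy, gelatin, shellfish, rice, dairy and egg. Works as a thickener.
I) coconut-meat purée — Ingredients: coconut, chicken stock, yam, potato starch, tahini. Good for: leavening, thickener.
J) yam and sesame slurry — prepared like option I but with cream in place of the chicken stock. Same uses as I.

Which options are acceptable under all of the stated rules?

A, B, D, H

A: only barley and carrot; none excluded — OK
B: no soy, no rice — keep
C: not usable as a thickener; has honey, so not vegan (and 2 more) — reject
D: only sweet potato and carrot; none excluded — keep
E: has soy lecithin, so not soy-free — out
F: has rice flour, so not rice-free — no
G: has coconut, so not coconut-free — no
H: works as a thickener, no soy, no coconut — valid
I: has chicken stock, so not vegan; has coconut, so not coconut-free — reject
J: has cream, so not vegan; has coconut, so not coconut-free — out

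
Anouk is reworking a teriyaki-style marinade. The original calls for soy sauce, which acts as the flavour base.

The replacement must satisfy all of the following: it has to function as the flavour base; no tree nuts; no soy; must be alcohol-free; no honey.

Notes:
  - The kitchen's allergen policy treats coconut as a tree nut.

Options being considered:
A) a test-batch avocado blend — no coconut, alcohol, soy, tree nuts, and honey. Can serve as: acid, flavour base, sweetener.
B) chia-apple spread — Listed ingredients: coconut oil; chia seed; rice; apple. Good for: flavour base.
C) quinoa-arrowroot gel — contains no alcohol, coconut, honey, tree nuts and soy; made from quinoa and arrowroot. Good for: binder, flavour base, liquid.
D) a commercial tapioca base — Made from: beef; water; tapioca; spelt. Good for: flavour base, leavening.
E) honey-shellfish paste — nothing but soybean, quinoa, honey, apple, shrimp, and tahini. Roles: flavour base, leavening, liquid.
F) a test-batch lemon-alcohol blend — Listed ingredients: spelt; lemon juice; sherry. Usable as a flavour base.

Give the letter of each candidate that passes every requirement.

A, C, D

A: works as a flavour base, no honey, tree-nut-free — OK
B: has coconut oil, so not tree-nut-free — reject
C: every rule checks out — valid
D: every rule checks out — OK
E: has soybean, so not soy-free; has honey, so not honey-free — reject
F: has sherry, so not alcohol-free — out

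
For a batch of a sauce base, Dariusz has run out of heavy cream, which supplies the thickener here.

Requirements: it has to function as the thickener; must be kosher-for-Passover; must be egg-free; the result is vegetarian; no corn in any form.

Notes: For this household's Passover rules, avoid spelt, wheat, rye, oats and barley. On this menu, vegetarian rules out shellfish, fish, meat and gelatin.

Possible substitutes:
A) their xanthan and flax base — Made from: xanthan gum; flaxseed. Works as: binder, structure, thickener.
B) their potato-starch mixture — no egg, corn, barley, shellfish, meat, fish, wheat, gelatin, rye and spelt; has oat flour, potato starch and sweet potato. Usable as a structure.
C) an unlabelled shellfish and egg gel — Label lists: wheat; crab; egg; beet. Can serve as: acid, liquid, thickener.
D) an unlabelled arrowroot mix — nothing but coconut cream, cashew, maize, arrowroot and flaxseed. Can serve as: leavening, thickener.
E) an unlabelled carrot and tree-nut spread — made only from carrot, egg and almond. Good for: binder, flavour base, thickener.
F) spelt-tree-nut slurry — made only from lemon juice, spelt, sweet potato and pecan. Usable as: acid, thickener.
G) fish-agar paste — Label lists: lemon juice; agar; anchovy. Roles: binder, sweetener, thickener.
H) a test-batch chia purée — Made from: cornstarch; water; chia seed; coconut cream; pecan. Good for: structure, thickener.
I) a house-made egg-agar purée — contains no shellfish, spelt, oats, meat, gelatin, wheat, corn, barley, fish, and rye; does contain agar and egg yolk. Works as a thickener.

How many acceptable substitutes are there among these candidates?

1

A: kosher-for-Passover, vegetarian — valid
B: not usable as a thickener; has oat flour, so not kosher-for-Passover — no
C: has wheat, so not kosher-for-Passover; has crab, so not vegetarian (and 1 more) — reject
D: has maize, so not corn-free — out
E: has egg, so not egg-free — no
F: has spelt, so not kosher-for-Passover — out
G: has anchovy, so not vegetarian — no
H: has cornstarch, so not corn-free — reject
I: has egg yolk, so not egg-free — out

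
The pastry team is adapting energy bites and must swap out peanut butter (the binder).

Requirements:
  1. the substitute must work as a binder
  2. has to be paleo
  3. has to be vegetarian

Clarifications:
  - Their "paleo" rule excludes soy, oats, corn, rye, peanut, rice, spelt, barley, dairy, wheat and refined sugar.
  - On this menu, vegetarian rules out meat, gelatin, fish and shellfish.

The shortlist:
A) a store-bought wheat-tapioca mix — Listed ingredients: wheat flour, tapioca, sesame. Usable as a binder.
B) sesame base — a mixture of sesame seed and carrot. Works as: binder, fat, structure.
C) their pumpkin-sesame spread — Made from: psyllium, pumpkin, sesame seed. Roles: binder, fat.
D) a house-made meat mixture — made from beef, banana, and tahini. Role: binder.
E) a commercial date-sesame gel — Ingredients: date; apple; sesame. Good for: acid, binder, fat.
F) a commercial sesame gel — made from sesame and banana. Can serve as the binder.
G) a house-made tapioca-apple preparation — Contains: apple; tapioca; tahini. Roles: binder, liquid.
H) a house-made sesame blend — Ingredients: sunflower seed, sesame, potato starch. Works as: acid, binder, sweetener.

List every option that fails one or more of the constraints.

A, D

A: has wheat flour, so not paleo — reject
B: nothing on the exclusion list — keep
C: every rule checks out — valid
D: has beef, so not vegetarian — no
E: works as a binder, paleo, vegetarian — OK
F: nothing on the exclusion list — keep
G: works as a binder, paleo, vegetarian — valid
H: paleo, vegetarian — OK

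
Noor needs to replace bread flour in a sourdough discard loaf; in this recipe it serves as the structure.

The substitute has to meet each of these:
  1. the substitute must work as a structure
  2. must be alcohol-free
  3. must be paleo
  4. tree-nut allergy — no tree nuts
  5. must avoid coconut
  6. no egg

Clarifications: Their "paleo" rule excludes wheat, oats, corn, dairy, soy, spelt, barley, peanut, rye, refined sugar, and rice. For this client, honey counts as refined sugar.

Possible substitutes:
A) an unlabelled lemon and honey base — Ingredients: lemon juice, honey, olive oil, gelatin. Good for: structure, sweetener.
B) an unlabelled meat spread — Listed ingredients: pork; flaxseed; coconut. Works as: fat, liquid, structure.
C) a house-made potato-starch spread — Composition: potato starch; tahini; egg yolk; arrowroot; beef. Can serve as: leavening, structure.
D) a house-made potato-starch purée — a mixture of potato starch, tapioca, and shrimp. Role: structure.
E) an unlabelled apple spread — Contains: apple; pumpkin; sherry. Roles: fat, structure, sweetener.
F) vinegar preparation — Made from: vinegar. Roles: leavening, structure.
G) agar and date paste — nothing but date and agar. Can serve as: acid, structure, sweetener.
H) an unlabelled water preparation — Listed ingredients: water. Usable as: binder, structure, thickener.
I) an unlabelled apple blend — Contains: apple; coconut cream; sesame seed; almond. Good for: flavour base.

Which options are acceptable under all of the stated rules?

A: has honey, so not paleo — no
B: has coconut, so not coconut-free — reject
C: has egg yolk, so not egg-free — out
D: only shrimp, tapioca, and potato starch; none excluded — keep
E: has sherry, so not alcohol-free — no
F: nothing on the exclusion list — OK
G: no coconut, no egg — valid
H: works as a structure, no egg, no tree nuts — keep
I: not usable as a structure; has coconut cream, so not coconut-free (and 1 more) — out

D, F, G, H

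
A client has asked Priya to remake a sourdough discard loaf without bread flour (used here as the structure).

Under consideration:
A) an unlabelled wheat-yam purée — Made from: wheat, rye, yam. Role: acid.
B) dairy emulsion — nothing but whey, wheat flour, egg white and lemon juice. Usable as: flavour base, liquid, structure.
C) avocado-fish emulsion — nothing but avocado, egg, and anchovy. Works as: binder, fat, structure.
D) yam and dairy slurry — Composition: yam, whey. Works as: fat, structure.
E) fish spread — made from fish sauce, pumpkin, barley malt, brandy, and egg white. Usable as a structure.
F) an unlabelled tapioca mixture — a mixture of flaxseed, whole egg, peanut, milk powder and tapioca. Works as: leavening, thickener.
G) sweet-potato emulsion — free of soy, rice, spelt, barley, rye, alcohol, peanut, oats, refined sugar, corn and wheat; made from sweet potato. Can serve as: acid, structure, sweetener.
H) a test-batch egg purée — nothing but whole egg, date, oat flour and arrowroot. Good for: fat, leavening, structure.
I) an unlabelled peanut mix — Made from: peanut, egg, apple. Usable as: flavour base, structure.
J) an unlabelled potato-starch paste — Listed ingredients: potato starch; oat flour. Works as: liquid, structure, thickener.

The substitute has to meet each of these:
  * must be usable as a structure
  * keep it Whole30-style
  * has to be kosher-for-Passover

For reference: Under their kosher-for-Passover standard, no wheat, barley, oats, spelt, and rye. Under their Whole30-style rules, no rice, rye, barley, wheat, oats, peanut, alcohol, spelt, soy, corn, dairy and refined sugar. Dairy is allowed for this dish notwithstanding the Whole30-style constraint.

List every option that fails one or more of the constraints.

A, B, E, F, H, I, J

A: not usable as a structure; has rye, so not kosher-for-Passover (and 1 more) — reject
B: has wheat flour, so not kosher-for-Passover; has wheat flour, so not Whole30-style — no
C: kosher-for-Passover, Whole30-style — OK
D: dairy is permitted under the Whole30-style carve-out; nothing else excluded — keep
E: has barley malt, so not kosher-for-Passover; has brandy, so not Whole30-style — out
F: not usable as a structure; has peanut, so not Whole30-style — reject
G: works as a structure, kosher-for-Passover, Whole30-style — OK
H: has oat flour, so not kosher-for-Passover; has oat flour, so not Whole30-style — no
I: has peanut, so not Whole30-style — no
J: has oat flour, so not kosher-for-Passover; has oat flour, so not Whole30-style — out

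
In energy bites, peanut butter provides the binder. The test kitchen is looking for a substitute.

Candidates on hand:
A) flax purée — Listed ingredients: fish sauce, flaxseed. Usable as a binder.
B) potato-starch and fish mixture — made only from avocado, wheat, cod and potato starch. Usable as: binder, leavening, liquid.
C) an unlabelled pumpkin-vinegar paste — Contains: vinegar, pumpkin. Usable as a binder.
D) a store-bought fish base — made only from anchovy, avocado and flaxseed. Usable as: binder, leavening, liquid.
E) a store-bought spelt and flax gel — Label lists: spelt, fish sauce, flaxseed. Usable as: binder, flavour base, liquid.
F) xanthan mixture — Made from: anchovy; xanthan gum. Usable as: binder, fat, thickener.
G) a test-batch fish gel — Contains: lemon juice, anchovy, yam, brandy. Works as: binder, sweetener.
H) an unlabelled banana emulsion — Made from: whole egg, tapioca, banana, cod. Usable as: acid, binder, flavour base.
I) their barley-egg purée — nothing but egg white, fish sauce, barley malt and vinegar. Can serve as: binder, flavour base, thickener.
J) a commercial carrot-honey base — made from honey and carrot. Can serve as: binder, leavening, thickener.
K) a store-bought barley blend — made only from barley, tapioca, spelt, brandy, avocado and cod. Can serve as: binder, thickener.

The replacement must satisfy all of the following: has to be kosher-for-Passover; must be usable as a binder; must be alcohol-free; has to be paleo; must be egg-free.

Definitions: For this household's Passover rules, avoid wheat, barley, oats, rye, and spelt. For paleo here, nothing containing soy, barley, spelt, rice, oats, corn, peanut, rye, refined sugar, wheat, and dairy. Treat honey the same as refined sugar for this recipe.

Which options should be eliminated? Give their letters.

B, E, G, H, I, J, K

A: paleo, no alcohol — keep
B: has wheat, so not kosher-for-Passover; has wheat, so not paleo — reject
C: kosher-for-Passover, no alcohol — valid
D: kosher-for-Passover, paleo — keep
E: has spelt, so not kosher-for-Passover; has spelt, so not paleo — no
F: works as a binder, no alcohol, kosher-for-Passover — keep
G: has brandy, so not alcohol-free — no
H: has whole egg, so not egg-free — no
I: has barley malt, so not kosher-for-Passover; has barley malt, so not paleo (and 1 more) — reject
J: has honey, so not paleo — out
K: has barley, so not kosher-for-Passover; has barley, so not paleo (and 1 more) — no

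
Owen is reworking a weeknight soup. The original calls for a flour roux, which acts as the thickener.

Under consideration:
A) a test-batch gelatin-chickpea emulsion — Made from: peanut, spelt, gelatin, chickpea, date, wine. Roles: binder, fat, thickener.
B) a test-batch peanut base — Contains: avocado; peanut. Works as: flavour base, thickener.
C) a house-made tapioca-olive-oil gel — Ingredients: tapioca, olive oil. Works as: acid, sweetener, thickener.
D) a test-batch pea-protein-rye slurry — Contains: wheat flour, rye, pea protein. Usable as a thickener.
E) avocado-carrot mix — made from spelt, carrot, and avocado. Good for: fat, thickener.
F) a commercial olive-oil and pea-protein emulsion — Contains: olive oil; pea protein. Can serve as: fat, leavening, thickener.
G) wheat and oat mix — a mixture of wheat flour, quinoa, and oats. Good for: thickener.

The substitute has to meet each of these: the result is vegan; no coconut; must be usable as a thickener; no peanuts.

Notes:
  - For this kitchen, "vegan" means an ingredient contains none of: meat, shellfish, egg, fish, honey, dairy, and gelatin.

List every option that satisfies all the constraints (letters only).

A: has gelatin, so not vegan; has peanut, so not peanut-free — reject
B: has peanut, so not peanut-free — reject
C: no coconut, vegan — keep
D: only rye, wheat flour, and pea protein; none excluded — keep
E: only spelt, avocado and carrot; none excluded — valid
F: only olive oil and pea protein; none excluded — valid
G: works as a thickener, no coconut, vegan — valid

C, D, E, F, G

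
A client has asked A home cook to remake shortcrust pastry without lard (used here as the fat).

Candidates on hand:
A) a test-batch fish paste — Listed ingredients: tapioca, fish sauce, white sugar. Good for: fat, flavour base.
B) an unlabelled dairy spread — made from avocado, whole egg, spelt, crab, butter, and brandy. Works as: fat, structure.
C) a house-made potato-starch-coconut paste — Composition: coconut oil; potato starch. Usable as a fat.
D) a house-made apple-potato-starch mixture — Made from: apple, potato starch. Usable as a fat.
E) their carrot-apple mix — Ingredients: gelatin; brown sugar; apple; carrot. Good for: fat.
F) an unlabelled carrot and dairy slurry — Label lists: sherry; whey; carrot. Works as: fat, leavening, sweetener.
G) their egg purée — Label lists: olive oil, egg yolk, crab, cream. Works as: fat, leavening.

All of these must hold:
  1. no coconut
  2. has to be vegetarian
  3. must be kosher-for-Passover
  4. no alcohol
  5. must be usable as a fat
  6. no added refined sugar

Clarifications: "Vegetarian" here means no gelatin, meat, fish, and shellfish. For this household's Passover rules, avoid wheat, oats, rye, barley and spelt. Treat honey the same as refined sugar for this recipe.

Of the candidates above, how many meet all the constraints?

1

A: has fish sauce, so not vegetarian; has white sugar, so not no-added-sugar — reject
B: has crab, so not vegetarian; has spelt, so not kosher-for-Passover (and 1 more) — reject
C: has coconut oil, so not coconut-free — reject
D: only potato starch and apple; none excluded — keep
E: has gelatin, so not vegetarian; has brown sugar, so not no-added-sugar — no
F: has sherry, so not alcohol-free — out
G: has crab, so not vegetarian — reject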